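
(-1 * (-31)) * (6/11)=186/11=16.91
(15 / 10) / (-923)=-3 / 1846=-0.00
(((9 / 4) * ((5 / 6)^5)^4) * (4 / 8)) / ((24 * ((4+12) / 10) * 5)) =95367431640625 / 623984373770747904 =0.00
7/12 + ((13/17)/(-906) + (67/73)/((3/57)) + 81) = 74222461/749564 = 99.02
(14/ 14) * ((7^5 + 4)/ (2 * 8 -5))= 1528.27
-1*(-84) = 84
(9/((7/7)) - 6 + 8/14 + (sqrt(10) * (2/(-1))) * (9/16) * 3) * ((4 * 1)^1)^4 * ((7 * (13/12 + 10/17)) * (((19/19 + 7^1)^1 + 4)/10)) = 218240/17 - 1031184 * sqrt(10)/85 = -25525.77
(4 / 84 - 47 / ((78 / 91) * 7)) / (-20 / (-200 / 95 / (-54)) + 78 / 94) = 5123 / 337008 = 0.02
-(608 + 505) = -1113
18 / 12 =3 / 2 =1.50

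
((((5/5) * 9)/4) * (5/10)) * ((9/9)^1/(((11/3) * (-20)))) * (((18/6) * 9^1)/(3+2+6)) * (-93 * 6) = 203391/9680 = 21.01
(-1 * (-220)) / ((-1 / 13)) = -2860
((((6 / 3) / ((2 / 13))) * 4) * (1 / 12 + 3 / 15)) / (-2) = -221 / 30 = -7.37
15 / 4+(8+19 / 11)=593 / 44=13.48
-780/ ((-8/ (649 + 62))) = 138645/ 2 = 69322.50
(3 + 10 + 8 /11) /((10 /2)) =151 /55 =2.75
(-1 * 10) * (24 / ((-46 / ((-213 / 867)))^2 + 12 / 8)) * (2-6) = 1935744 / 70695199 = 0.03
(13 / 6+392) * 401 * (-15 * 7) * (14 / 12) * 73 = -16961508025 / 12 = -1413459002.08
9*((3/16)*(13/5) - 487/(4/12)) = -1051569/80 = -13144.61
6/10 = 3/5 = 0.60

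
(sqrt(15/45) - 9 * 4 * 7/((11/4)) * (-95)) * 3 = sqrt(3) + 287280/11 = 26118.10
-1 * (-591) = 591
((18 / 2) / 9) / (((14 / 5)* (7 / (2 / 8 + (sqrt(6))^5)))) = 4.51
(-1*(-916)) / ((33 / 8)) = 7328 / 33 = 222.06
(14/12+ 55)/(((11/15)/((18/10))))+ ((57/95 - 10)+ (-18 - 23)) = 87.46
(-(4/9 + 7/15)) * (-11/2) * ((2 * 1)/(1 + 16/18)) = 451/85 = 5.31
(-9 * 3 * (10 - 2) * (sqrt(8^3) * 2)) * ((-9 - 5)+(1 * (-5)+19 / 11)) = 1313280 * sqrt(2) / 11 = 168841.67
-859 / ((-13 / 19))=16321 / 13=1255.46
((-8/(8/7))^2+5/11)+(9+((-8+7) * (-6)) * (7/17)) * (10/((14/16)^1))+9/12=949271/5236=181.30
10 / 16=5 / 8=0.62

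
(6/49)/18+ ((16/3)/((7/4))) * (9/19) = 4051/2793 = 1.45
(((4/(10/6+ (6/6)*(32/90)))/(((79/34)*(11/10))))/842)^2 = 936360000/1108374509323081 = 0.00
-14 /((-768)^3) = 7 /226492416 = 0.00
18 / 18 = 1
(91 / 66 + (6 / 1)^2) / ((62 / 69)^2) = 3915129 / 84568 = 46.30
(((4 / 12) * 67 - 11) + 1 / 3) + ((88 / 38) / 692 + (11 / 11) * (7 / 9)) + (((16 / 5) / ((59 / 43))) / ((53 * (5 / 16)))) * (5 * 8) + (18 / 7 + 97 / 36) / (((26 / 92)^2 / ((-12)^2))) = 5204906500782151 / 547173232515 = 9512.36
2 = 2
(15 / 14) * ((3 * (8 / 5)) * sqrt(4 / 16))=2.57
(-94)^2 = 8836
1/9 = 0.11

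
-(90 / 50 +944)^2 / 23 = -38892.94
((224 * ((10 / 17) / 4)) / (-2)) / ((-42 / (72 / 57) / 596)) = 95360 / 323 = 295.23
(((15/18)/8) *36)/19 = 15/76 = 0.20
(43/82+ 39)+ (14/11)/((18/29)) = 337505/8118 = 41.57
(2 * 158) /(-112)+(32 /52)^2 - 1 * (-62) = 281825 /4732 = 59.56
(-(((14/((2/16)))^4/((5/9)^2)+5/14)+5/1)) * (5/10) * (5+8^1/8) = -535311291897/350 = -1529460833.99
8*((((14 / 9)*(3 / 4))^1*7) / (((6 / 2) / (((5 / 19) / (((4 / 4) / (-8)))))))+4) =-2368 / 171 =-13.85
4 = 4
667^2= 444889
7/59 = 0.12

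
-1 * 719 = -719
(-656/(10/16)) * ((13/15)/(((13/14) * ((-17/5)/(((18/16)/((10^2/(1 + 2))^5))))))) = 0.00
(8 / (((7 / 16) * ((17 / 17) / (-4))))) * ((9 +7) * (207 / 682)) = -847872 / 2387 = -355.20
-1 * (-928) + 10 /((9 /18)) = 948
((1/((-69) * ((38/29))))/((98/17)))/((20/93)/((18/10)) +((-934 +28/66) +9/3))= 1513017/733755930572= 0.00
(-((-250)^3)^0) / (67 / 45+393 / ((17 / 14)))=-0.00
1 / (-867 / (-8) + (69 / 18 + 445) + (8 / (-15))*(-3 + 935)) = 120 / 7217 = 0.02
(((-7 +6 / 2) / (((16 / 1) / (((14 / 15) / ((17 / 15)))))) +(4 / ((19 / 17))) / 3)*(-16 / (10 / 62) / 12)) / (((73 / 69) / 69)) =-62742574 / 117895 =-532.19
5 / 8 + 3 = 29 / 8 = 3.62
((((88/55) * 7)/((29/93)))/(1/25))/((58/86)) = 1119720/841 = 1331.41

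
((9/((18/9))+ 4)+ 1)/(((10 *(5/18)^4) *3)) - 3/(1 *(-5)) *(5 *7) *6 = 559962/3125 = 179.19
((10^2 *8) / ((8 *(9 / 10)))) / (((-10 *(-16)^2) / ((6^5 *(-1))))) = 675 / 2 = 337.50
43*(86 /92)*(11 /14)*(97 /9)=1972883 /5796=340.39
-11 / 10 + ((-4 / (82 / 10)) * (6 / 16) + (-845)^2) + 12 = 146377322 / 205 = 714035.72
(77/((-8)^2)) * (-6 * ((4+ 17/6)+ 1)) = -3619/64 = -56.55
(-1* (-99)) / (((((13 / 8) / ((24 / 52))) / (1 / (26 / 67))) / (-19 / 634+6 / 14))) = 140805324 / 4875143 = 28.88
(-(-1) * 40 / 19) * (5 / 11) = 200 / 209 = 0.96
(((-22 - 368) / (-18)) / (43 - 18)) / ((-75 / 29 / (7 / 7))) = -377 / 1125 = -0.34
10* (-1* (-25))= 250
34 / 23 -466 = -10684 / 23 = -464.52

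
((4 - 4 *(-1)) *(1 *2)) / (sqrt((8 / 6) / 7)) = 8 *sqrt(21) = 36.66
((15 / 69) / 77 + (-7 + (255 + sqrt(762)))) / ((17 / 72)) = 72*sqrt(762) / 17 + 31623336 / 30107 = 1167.28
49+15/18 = 299/6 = 49.83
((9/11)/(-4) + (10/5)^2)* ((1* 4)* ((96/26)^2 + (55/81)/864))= 26929155977/130100256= 206.99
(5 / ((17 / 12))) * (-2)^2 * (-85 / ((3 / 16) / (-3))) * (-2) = -38400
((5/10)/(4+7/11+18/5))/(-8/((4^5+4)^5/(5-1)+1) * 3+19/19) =1753984543804735/28892909030671946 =0.06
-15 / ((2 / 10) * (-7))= 75 / 7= 10.71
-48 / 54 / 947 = -8 / 8523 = -0.00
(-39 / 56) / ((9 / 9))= -39 / 56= -0.70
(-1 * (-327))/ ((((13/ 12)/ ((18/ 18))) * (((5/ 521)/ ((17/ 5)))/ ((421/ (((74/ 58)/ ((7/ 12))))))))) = 247521273657/ 12025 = 20583889.70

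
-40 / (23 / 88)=-3520 / 23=-153.04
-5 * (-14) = 70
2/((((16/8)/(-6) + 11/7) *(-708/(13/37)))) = -7/8732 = -0.00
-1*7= -7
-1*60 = -60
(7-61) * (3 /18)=-9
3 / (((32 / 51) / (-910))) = -4350.94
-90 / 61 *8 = -720 / 61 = -11.80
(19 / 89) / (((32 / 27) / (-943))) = -483759 / 2848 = -169.86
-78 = -78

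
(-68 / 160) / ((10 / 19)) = -323 / 400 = -0.81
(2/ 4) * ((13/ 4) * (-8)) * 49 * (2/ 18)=-637/ 9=-70.78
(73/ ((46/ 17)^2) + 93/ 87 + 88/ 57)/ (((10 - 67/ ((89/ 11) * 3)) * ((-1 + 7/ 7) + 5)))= 783419741/ 2253715628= 0.35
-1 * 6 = -6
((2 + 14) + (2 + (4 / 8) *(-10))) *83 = 1079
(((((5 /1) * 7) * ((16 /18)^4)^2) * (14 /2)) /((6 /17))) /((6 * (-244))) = -4367319040 /23632649829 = -0.18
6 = 6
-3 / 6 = -1 / 2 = -0.50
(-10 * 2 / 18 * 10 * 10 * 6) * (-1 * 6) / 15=800 / 3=266.67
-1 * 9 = -9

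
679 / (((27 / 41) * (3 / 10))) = 278390 / 81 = 3436.91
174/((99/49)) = 2842/33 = 86.12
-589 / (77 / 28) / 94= -1178 / 517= -2.28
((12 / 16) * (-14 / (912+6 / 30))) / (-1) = 105 / 9122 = 0.01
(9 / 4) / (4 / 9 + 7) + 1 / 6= 377 / 804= 0.47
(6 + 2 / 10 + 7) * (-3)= -198 / 5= -39.60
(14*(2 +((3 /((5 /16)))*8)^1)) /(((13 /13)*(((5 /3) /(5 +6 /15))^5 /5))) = 19233102755916 /9765625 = 1969469.72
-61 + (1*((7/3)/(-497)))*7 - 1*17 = -16621/213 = -78.03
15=15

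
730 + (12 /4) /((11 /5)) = 8045 /11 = 731.36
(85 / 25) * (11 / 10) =187 / 50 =3.74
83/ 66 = 1.26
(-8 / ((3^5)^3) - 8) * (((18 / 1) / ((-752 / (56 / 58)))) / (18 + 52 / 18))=100442356 / 11348213967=0.01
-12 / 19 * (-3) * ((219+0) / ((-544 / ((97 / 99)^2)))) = -0.73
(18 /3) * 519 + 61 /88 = 3114.69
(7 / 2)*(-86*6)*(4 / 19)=-7224 / 19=-380.21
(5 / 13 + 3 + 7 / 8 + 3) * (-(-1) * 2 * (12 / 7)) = 2265 / 91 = 24.89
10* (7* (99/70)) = 99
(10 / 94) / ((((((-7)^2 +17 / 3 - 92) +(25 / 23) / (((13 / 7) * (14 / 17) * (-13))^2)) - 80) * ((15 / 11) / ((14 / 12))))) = -101163062 / 130410582609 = -0.00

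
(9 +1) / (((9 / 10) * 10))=10 / 9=1.11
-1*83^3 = -571787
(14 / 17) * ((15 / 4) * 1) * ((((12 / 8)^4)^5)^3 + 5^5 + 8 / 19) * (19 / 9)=28190122649256595119399587231945 / 117597993469898391552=239716017403.58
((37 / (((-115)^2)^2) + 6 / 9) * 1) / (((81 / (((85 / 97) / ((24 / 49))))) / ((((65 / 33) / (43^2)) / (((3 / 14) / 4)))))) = 26515992567883 / 90557144801682075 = 0.00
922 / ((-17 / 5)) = -271.18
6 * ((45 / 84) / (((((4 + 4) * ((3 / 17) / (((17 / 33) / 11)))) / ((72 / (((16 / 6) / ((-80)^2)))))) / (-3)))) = -46818000 / 847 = -55275.09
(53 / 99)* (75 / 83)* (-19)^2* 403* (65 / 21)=12529723375 / 57519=217836.25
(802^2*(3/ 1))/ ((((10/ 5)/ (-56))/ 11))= -594320496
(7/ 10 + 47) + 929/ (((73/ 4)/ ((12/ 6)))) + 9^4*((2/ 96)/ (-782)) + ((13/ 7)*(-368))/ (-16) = 6139412007/ 31968160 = 192.05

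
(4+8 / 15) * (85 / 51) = 7.56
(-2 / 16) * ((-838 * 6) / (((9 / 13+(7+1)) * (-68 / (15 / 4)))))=-3.99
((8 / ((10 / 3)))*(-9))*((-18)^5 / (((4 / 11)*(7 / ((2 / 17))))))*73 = 137706634.65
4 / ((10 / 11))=22 / 5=4.40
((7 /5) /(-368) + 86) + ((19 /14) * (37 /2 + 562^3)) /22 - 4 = 1551399605631 /141680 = 10950025.45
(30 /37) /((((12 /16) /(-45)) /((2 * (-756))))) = 2721600 /37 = 73556.76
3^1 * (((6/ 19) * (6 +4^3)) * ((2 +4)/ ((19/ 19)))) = 7560/ 19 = 397.89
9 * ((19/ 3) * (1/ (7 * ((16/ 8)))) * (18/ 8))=513/ 56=9.16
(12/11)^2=144/121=1.19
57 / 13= 4.38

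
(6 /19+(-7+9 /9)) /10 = -54 /95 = -0.57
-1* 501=-501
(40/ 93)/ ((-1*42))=-20/ 1953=-0.01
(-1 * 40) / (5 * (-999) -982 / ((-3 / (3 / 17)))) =680 / 83933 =0.01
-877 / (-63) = 877 / 63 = 13.92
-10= -10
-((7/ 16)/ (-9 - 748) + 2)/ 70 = -24217/ 847840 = -0.03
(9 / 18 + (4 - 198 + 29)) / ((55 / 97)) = -31913 / 110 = -290.12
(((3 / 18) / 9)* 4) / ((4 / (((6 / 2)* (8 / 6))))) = 2 / 27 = 0.07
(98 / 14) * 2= 14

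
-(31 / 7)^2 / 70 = -961 / 3430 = -0.28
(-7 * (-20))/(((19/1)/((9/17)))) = 1260/323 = 3.90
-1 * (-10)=10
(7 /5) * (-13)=-91 /5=-18.20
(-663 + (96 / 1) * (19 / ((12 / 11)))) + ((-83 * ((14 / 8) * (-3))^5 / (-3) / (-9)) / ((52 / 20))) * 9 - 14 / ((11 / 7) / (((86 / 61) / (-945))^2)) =43449.45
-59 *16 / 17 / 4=-236 / 17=-13.88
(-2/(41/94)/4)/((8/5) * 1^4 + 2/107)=-25145/35506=-0.71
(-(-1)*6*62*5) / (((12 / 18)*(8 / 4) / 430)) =599850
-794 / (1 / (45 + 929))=-773356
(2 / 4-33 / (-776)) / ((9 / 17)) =1.02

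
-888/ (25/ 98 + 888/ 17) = -1479408/ 87449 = -16.92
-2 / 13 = -0.15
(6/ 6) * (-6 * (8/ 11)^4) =-24576/ 14641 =-1.68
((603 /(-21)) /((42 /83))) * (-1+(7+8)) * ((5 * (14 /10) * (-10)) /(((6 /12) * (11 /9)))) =1000980 /11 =90998.18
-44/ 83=-0.53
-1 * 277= -277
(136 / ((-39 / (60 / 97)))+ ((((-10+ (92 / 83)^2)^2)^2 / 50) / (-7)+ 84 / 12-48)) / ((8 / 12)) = -89567780341182485063529 / 994049176654565745350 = -90.10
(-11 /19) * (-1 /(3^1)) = 11 /57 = 0.19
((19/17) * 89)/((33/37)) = 62567/561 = 111.53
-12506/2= -6253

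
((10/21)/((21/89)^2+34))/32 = 7921/18127536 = 0.00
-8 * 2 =-16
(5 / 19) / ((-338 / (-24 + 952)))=-2320 / 3211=-0.72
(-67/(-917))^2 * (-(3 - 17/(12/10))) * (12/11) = 601526/9249779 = 0.07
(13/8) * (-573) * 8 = -7449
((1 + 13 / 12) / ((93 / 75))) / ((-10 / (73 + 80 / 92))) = -212375 / 17112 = -12.41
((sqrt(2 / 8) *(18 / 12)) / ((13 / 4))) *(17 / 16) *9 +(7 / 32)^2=30013 / 13312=2.25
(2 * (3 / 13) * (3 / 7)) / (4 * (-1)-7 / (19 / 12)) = -171 / 7280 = -0.02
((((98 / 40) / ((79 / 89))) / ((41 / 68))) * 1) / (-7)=-10591 / 16195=-0.65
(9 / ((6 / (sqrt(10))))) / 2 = 3 *sqrt(10) / 4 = 2.37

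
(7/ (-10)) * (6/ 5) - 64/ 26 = -1073/ 325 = -3.30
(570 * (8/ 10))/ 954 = 76/ 159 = 0.48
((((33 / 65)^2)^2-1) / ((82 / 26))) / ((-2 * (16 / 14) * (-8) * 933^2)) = -911351 / 49006898533125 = -0.00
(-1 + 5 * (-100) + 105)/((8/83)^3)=-442241.51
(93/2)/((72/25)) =775/48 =16.15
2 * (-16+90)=148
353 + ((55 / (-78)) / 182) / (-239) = 1197673987 / 3392844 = 353.00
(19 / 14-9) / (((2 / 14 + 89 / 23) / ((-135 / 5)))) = 66447 / 1292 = 51.43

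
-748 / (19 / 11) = -8228 / 19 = -433.05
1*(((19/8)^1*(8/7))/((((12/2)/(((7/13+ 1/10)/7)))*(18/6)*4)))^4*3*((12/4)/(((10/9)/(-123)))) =-253577449892681/1820880485067571200000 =-0.00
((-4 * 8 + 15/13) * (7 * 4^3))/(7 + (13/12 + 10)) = -307968/403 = -764.19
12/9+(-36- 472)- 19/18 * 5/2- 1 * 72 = -20927/36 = -581.31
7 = 7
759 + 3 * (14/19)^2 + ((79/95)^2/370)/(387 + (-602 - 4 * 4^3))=760.63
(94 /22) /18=47 /198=0.24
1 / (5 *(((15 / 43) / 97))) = 4171 / 75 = 55.61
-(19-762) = 743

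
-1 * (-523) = 523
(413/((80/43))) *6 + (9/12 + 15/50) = 53319/40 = 1332.98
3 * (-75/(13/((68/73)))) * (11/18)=-9350/949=-9.85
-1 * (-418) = 418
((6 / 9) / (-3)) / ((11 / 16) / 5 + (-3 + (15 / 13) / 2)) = 2080 / 21393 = 0.10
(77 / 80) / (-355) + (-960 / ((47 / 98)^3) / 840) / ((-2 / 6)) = 91637215229 / 2948573200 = 31.08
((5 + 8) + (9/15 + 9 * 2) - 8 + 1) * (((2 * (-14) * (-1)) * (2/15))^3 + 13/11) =81001691/61875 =1309.12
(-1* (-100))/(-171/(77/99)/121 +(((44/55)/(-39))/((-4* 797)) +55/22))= 26327301000/179816849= 146.41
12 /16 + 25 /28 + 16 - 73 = -775 /14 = -55.36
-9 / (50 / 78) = -351 / 25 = -14.04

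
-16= -16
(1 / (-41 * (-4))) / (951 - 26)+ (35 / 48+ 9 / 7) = 25675309 / 12742800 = 2.01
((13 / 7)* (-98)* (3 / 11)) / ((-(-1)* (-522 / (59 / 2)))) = 5369 / 1914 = 2.81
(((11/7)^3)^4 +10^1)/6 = 39.46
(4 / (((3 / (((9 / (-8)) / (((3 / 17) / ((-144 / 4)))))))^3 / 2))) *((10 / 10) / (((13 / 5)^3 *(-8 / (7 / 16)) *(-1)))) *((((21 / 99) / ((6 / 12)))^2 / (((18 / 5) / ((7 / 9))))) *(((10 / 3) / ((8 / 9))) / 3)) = 541.67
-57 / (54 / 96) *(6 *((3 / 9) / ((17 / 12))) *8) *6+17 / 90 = -10505951 / 1530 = -6866.63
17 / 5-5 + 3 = 7 / 5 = 1.40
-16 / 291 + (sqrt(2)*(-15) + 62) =18026 / 291-15*sqrt(2) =40.73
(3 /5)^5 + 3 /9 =3854 /9375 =0.41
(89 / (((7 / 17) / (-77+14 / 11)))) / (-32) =180047 / 352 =511.50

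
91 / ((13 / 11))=77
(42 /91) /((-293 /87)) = -522 /3809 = -0.14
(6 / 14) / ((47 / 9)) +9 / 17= 0.61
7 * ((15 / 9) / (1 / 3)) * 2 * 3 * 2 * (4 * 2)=3360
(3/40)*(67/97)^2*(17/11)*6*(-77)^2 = 370194363/188180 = 1967.24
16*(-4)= -64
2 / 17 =0.12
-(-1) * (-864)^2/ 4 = 186624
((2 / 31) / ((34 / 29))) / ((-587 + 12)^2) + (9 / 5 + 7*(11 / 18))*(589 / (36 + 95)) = 11227392979507 / 410856446250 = 27.33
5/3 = 1.67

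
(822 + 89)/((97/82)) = 74702/97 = 770.12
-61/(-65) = 61/65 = 0.94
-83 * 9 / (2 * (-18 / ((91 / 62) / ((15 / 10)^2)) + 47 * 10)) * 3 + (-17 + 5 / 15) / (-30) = -1432789 / 724662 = -1.98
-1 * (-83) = 83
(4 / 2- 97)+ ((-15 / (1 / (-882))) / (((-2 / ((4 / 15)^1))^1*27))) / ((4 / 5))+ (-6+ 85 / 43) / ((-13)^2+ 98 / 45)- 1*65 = -240164380 / 993687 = -241.69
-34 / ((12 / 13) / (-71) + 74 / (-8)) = 3.67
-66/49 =-1.35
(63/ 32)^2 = 3969/ 1024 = 3.88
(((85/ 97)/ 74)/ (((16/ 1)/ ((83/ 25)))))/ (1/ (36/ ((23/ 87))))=0.33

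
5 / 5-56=-55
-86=-86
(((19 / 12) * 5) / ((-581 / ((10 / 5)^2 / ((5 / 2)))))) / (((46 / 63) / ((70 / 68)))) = -1995 / 64906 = -0.03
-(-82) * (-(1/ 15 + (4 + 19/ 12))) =-4633/ 10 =-463.30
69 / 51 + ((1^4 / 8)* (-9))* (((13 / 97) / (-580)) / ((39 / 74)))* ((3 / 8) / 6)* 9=82831703 / 61210880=1.35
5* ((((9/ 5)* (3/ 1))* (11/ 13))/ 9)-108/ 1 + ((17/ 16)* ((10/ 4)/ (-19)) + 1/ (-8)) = -835661/ 7904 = -105.73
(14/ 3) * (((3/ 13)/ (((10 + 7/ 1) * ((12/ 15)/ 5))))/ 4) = 175/ 1768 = 0.10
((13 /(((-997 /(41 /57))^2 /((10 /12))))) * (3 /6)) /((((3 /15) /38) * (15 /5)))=546325 /3059559702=0.00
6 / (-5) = -6 / 5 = -1.20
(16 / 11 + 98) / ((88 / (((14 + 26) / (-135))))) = -1094 / 3267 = -0.33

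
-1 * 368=-368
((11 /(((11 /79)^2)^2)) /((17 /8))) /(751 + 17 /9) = 18.29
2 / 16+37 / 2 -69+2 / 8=-401 / 8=-50.12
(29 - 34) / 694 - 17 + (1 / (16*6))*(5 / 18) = -10196057 / 599616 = -17.00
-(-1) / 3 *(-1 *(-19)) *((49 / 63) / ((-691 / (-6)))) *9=266 / 691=0.38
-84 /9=-28 /3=-9.33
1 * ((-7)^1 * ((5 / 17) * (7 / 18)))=-245 / 306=-0.80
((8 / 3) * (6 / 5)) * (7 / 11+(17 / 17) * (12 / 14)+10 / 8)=676 / 77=8.78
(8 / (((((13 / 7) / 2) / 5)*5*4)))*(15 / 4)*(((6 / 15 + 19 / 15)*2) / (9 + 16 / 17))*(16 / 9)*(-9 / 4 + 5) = 261800 / 19773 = 13.24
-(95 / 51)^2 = -9025 / 2601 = -3.47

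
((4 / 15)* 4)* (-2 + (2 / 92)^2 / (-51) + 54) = 22446524 / 404685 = 55.47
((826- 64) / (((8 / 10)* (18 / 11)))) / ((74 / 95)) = 663575 / 888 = 747.27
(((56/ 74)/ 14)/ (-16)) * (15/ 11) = -0.00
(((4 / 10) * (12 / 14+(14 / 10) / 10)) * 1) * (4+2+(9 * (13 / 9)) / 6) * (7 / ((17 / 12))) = 34202 / 2125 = 16.10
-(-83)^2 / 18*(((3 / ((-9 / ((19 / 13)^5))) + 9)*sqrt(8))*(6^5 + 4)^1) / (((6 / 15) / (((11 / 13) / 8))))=-1390775713432325*sqrt(2) / 130323843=-15092049.40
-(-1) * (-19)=-19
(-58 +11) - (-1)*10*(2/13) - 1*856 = -11719/13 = -901.46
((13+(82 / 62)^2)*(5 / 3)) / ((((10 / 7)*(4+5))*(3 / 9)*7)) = 7087 / 8649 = 0.82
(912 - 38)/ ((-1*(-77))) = 874/ 77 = 11.35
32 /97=0.33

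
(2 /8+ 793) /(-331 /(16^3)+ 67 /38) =61733888 /130927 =471.51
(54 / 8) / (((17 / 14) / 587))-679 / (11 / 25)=643223 / 374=1719.85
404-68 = 336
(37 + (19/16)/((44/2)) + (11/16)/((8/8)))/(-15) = -2657/1056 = -2.52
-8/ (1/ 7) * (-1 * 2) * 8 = 896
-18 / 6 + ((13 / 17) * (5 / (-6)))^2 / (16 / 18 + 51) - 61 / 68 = -1049805 / 269926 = -3.89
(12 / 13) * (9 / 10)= 54 / 65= 0.83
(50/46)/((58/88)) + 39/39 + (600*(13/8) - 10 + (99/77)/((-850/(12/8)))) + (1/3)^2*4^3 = 69632521319/71435700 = 974.76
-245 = -245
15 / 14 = 1.07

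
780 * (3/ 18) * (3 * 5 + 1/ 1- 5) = 1430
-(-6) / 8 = 3 / 4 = 0.75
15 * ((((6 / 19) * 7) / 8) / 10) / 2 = 63 / 304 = 0.21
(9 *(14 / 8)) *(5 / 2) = 315 / 8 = 39.38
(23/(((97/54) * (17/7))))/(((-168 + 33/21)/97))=-60858/19805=-3.07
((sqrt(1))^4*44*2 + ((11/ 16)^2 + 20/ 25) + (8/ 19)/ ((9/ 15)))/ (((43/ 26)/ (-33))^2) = 402714405951/ 11241920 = 35822.56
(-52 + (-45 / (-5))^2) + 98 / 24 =397 / 12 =33.08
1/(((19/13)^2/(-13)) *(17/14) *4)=-15379/12274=-1.25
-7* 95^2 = -63175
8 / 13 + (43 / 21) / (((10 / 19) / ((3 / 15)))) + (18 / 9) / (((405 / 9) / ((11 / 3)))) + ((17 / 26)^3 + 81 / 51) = 4834268753 / 1411792200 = 3.42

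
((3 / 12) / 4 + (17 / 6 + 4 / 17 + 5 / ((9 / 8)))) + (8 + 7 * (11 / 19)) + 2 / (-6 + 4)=866435 / 46512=18.63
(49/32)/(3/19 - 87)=-931/52800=-0.02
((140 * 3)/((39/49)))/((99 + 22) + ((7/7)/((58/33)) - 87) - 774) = -0.71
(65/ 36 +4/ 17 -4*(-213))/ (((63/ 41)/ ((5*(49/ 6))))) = 750035755/ 33048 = 22695.34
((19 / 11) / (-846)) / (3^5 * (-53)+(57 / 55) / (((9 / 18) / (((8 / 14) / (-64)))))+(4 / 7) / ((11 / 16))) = 2660 / 16778217591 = 0.00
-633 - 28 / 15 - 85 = -10798 / 15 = -719.87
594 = 594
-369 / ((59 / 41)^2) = -620289 / 3481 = -178.19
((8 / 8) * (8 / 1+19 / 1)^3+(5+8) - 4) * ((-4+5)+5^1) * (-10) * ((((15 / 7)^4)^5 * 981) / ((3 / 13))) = -1670157251715748741149902343750000 / 79792266297612001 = -20931317397181544.98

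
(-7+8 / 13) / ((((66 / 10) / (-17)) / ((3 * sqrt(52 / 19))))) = 14110 * sqrt(247) / 2717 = 81.62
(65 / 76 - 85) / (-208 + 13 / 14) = 44765 / 110162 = 0.41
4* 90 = 360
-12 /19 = -0.63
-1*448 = -448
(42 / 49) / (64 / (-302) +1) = 906 / 833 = 1.09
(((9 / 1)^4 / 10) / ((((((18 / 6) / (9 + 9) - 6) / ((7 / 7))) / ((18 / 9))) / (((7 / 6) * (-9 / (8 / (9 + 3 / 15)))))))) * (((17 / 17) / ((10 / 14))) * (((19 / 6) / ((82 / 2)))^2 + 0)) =381331881 / 16810000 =22.68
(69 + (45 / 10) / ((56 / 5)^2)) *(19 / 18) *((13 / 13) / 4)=18.22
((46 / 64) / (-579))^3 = -12167 / 6360417533952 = -0.00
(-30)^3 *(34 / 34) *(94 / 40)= -63450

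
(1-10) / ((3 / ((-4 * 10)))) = 120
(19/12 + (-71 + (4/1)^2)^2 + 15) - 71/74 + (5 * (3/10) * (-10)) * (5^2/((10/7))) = 1233487/444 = 2778.12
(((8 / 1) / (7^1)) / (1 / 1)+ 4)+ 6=78 / 7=11.14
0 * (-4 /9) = 0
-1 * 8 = -8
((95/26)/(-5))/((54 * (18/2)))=-0.00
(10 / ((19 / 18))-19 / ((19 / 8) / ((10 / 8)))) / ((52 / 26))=-5 / 19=-0.26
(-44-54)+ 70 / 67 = -6496 / 67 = -96.96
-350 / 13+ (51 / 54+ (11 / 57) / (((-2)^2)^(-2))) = -101773 / 4446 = -22.89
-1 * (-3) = 3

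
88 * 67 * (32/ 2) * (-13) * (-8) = 9810944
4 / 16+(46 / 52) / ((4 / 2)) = 9 / 13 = 0.69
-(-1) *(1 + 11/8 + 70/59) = 1681/472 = 3.56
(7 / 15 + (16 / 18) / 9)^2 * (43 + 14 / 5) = 12008989 / 820125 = 14.64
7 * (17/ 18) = 119/ 18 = 6.61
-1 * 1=-1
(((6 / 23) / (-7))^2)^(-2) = 671898241 / 1296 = 518440.00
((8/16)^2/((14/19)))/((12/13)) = 0.37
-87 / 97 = -0.90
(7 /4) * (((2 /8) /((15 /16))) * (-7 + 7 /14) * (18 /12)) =-91 /20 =-4.55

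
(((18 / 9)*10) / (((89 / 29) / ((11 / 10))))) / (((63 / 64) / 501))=6818944 / 1869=3648.45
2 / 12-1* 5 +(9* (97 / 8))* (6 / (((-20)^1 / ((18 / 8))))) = -75353 / 960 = -78.49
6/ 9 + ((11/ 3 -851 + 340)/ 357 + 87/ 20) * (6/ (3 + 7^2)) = 186497/ 185640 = 1.00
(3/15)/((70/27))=27/350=0.08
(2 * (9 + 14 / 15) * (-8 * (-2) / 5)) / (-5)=-12.71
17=17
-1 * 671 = -671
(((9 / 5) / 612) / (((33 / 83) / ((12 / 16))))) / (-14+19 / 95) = -83 / 206448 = -0.00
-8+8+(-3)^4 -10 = 71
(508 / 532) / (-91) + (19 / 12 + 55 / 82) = 2.24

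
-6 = -6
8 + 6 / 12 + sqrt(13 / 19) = sqrt(247) / 19 + 17 / 2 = 9.33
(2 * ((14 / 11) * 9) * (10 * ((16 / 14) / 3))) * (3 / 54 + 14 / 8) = 5200 / 33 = 157.58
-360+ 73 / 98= -35207 / 98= -359.26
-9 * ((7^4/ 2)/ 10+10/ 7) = -153063/ 140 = -1093.31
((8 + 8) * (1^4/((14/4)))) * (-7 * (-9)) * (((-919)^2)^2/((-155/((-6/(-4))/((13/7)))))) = -2156968646948304/2015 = -1070455904192.71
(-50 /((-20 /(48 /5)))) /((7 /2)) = 48 /7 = 6.86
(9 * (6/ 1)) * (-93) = -5022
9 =9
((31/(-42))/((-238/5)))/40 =31/79968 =0.00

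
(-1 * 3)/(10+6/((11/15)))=-33/200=-0.16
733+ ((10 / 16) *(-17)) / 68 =23451 / 32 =732.84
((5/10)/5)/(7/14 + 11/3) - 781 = -97622/125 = -780.98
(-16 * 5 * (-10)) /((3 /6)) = 1600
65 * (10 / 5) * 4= 520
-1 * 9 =-9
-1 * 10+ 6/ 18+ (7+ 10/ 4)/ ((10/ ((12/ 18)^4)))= -3839/ 405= -9.48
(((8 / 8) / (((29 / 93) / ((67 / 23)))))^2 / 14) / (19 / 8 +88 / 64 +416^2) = 77650722 / 2155786615297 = 0.00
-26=-26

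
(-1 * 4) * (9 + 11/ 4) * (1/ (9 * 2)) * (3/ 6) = -47/ 36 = -1.31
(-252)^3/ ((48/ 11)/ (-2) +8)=-2750517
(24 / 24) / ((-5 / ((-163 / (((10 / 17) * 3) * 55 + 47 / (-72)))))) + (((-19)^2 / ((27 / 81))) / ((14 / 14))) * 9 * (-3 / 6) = -5750379711 / 1180010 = -4873.16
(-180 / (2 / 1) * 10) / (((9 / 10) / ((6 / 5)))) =-1200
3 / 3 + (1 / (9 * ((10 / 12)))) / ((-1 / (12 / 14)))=31 / 35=0.89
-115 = -115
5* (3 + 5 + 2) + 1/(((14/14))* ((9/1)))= 451/9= 50.11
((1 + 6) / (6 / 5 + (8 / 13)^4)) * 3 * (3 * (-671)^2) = 4050689958315 / 191846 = 21114278.94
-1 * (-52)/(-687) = -0.08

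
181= 181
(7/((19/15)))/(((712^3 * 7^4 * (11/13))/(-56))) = -195/462053601856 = -0.00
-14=-14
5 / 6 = 0.83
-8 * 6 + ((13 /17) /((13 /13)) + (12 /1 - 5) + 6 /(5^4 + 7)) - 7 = -253697 /5372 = -47.23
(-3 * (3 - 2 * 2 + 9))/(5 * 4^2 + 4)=-2/7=-0.29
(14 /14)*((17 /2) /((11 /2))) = 1.55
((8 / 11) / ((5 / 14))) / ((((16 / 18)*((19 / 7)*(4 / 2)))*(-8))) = -441 / 8360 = -0.05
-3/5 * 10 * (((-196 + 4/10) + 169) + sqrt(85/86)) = 798/5 - 3 * sqrt(7310)/43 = 153.63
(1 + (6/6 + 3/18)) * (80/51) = 3.40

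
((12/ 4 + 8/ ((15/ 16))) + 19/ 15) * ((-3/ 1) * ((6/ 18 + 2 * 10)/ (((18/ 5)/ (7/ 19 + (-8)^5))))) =1215285920/ 171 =7106935.20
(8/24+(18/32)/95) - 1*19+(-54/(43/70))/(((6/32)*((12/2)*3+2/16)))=-253198331/5686320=-44.53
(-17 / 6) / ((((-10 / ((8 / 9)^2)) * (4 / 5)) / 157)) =10676 / 243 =43.93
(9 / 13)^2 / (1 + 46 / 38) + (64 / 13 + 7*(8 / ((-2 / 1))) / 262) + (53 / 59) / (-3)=259687021 / 54860442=4.73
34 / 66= 17 / 33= 0.52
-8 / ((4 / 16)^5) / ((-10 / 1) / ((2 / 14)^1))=4096 / 35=117.03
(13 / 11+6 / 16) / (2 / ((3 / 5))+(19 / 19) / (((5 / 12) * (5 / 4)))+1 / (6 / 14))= 10275 / 50072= 0.21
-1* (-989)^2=-978121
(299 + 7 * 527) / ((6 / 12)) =7976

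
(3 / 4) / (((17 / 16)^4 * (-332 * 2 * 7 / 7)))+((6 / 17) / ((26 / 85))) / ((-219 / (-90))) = 3113678694 / 6578698607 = 0.47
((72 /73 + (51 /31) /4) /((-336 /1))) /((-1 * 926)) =4217 /938801024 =0.00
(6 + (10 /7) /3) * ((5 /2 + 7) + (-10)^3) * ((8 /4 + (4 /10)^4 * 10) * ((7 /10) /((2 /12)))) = -37987656 /625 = -60780.25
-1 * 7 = -7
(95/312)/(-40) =-19/2496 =-0.01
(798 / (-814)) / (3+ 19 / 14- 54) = 5586 / 282865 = 0.02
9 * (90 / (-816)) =-135 / 136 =-0.99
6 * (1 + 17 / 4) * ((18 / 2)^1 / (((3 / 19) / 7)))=25137 / 2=12568.50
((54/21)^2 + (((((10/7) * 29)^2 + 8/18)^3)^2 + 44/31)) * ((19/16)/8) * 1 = 13865355775964922632352186688890168143/3648490445647773936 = 3800299324479438997.39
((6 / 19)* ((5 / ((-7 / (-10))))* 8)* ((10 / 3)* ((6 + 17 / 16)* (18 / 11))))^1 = 1017000 / 1463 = 695.15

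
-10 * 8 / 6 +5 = -25 / 3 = -8.33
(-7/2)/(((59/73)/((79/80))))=-40369/9440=-4.28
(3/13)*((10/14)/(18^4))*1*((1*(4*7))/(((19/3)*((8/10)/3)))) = 25/960336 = 0.00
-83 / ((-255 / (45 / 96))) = 83 / 544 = 0.15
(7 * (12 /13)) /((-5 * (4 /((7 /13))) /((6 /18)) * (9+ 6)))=-49 /12675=-0.00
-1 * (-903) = 903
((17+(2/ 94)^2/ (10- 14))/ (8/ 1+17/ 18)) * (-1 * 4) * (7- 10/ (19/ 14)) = 2703798/ 965333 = 2.80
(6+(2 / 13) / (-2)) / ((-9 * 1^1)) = -0.66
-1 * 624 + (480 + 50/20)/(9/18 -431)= -538229/861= -625.12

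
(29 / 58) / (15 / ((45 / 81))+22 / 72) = 18 / 983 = 0.02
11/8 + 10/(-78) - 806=-251083/312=-804.75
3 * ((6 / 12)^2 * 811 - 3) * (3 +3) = 7191 / 2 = 3595.50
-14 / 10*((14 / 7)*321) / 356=-2247 / 890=-2.52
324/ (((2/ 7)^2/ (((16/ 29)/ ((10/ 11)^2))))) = 1920996/ 725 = 2649.65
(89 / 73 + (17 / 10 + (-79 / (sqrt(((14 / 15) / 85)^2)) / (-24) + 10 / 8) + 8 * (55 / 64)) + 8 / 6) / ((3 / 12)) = 38282603 / 30660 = 1248.62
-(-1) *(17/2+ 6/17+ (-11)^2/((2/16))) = 33213/34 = 976.85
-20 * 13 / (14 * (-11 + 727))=-0.03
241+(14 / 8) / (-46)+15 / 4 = 45027 / 184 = 244.71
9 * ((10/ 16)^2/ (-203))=-0.02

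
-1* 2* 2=-4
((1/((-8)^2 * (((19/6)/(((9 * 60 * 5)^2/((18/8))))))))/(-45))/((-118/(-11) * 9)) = -4125/1121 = -3.68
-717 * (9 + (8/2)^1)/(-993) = 3107/331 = 9.39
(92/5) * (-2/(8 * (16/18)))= -207/40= -5.18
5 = 5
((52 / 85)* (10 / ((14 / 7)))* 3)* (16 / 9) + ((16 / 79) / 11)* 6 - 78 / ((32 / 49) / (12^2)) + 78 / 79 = -761470819 / 44319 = -17181.59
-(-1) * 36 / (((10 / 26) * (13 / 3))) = 108 / 5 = 21.60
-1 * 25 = -25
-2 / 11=-0.18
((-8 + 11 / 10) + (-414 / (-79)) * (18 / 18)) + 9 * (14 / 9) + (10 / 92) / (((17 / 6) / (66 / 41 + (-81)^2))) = 3344730169 / 12664490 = 264.10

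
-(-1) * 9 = 9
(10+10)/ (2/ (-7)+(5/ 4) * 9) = 560/ 307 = 1.82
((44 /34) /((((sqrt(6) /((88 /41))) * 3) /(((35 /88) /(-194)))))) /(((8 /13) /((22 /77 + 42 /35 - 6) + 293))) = -0.36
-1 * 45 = -45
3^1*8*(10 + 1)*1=264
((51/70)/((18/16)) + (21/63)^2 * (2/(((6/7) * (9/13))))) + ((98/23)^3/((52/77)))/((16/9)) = 704418932309/10761954840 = 65.45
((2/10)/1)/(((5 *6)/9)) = 3/50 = 0.06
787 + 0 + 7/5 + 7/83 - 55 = 304396/415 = 733.48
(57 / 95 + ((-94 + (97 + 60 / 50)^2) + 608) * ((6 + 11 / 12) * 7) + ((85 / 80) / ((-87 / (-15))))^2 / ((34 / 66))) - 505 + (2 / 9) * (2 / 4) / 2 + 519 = 23823308771177 / 48441600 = 491794.42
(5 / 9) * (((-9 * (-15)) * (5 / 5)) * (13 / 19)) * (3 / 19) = 2925 / 361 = 8.10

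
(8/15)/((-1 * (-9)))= 0.06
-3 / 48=-1 / 16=-0.06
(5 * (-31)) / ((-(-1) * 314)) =-155 / 314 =-0.49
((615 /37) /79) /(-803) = -0.00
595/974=0.61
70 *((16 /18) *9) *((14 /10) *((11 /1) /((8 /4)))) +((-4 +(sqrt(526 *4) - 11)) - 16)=2 *sqrt(526) +4281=4326.87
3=3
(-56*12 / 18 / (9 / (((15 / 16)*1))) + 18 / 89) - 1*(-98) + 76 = 136421 / 801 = 170.31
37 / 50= 0.74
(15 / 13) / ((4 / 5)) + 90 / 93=3885 / 1612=2.41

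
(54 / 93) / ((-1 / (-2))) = 36 / 31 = 1.16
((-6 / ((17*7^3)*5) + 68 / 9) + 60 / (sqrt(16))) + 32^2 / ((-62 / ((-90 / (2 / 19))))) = 115049505941 / 8134245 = 14143.85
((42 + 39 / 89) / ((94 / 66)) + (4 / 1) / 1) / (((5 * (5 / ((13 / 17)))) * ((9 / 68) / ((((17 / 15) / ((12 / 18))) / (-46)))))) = -31243433 / 108235125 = -0.29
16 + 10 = 26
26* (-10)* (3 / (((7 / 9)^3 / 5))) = -2843100 / 343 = -8288.92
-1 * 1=-1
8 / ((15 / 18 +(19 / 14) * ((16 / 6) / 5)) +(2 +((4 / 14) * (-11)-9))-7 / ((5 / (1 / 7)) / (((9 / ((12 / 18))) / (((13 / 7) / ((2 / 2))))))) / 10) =-72800 / 79453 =-0.92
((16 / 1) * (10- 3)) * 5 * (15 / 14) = 600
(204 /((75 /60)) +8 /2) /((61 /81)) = 67716 /305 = 222.02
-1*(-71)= 71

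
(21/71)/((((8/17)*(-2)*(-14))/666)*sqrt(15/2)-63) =-288422289/61433902117-45288*sqrt(30)/61433902117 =-0.00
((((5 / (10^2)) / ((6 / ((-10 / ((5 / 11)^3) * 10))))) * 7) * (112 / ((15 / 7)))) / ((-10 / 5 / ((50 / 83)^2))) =36522640 / 62001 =589.07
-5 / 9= -0.56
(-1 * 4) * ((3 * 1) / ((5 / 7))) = -84 / 5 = -16.80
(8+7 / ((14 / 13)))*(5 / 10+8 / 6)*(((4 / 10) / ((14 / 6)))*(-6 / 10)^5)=-77517 / 218750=-0.35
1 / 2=0.50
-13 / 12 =-1.08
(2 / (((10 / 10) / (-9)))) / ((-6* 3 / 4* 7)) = 4 / 7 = 0.57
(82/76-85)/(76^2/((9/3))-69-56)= -9567/205238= -0.05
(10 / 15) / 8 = 1 / 12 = 0.08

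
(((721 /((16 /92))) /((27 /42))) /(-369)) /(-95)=116081 /630990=0.18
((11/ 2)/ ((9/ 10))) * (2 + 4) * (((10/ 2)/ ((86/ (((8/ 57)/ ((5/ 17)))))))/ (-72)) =-0.01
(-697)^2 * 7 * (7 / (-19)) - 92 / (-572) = -3404063226 / 2717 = -1252875.68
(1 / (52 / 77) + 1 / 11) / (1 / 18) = 8091 / 286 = 28.29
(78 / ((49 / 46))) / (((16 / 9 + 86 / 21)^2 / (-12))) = -871884 / 34225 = -25.48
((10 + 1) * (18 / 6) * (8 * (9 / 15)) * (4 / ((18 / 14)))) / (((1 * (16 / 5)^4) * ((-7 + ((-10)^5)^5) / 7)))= -67375 / 20480000000000000000000014336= -0.00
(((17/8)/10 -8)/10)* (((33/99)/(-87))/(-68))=-623/14198400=-0.00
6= 6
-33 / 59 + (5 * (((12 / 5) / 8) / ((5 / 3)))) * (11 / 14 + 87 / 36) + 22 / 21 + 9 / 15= 39355 / 9912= 3.97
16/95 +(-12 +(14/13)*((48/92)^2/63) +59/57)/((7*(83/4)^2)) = 15574515328/94514427735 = 0.16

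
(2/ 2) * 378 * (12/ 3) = 1512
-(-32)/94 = 16/47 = 0.34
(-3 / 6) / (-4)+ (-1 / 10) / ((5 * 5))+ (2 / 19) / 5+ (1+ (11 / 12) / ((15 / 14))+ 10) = 2051591 / 171000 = 12.00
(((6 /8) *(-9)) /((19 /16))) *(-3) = 324 /19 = 17.05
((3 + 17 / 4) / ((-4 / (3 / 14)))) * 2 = -87 / 112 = -0.78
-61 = -61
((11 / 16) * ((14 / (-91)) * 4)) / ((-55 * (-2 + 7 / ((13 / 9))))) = 1 / 370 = 0.00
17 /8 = 2.12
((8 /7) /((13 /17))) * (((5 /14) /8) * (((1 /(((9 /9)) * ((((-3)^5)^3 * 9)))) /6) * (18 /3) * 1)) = -85 /164524567662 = -0.00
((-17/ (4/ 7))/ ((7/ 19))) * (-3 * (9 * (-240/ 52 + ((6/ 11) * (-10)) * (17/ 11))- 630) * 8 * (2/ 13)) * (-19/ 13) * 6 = 1954153.29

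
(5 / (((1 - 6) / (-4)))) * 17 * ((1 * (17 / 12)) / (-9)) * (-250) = 72250 / 27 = 2675.93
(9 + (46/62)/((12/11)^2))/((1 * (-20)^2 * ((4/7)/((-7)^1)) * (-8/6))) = 2104991/9523200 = 0.22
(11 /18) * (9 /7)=11 /14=0.79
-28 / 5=-5.60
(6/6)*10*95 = 950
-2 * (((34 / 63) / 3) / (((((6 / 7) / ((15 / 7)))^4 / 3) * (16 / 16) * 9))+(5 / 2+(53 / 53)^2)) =-26501 / 2268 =-11.68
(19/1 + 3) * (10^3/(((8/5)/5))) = 68750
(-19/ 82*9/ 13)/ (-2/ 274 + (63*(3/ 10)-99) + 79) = 117135/ 808561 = 0.14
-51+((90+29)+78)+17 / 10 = 1477 / 10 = 147.70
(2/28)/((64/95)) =0.11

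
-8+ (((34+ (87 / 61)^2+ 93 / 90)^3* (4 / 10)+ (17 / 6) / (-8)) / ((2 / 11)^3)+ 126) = 377195941966807410923129 / 111284008619760000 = 3389489.17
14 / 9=1.56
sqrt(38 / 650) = sqrt(247) / 65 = 0.24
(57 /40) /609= 19 /8120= 0.00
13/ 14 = 0.93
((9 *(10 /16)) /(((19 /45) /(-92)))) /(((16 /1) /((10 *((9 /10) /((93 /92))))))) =-3213675 /4712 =-682.02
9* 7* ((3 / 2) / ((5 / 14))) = 1323 / 5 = 264.60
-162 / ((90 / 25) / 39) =-1755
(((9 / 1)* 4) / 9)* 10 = 40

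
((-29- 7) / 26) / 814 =-9 / 5291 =-0.00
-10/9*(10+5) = -50/3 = -16.67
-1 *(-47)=47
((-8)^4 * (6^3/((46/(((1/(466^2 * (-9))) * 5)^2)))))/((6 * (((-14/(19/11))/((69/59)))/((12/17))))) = -486400/227622580382351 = -0.00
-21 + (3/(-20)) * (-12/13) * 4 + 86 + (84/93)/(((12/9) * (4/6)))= 268277/4030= 66.57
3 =3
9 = 9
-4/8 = -1/2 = -0.50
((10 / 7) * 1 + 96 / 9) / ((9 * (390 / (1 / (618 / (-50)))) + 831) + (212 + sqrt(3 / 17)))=-2285333885 / 8000041596519 - 3175 * sqrt(51) / 8000041596519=-0.00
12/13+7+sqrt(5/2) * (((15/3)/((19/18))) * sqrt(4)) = 103/13+90 * sqrt(10)/19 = 22.90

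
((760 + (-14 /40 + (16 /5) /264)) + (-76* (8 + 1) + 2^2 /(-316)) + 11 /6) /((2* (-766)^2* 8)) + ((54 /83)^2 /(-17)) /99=-0.00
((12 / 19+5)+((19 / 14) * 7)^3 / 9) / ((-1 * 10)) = -27605 / 2736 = -10.09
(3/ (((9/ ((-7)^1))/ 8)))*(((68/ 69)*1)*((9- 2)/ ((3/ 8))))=-213248/ 621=-343.39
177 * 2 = 354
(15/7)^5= 759375/16807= 45.18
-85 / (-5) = 17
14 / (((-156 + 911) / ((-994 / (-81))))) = 13916 / 61155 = 0.23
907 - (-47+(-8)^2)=890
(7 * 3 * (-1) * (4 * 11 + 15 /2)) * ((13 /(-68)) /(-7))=-4017 /136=-29.54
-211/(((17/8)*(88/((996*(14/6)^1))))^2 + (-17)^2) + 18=26956900658/1560917033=17.27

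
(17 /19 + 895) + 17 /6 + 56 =108839 /114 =954.73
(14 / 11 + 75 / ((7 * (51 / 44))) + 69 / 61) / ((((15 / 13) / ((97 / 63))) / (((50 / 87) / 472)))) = 0.02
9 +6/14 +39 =339/7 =48.43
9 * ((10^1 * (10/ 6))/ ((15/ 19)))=190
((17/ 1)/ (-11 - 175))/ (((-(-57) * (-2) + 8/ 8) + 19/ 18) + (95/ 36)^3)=132192/ 135330655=0.00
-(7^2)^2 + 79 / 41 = -98362 / 41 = -2399.07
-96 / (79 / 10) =-960 / 79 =-12.15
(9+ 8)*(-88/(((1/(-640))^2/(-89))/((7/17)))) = 22455910400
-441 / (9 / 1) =-49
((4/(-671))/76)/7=-1/89243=-0.00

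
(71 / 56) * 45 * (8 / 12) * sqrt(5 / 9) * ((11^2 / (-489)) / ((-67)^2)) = -42955 * sqrt(5) / 61463388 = -0.00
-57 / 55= -1.04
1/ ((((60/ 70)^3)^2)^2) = 13841287201/ 2176782336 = 6.36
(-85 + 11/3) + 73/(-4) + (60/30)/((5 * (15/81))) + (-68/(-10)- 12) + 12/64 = -122923/1200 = -102.44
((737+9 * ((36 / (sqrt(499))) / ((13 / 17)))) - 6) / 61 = 5508 * sqrt(499) / 395707+731 / 61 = 12.29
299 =299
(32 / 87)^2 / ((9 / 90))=10240 / 7569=1.35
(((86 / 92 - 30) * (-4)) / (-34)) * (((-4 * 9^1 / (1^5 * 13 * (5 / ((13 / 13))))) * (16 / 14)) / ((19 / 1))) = 55008 / 482885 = 0.11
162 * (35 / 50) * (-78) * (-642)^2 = -18228365064 / 5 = -3645673012.80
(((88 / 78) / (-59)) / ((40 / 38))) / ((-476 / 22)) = 2299 / 2738190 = 0.00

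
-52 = -52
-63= -63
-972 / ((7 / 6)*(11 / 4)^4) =-1492992 / 102487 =-14.57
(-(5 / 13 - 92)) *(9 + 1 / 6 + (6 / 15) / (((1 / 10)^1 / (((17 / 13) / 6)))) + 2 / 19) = 5968101 / 6422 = 929.32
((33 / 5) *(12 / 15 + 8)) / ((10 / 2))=1452 / 125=11.62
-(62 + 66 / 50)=-1583 / 25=-63.32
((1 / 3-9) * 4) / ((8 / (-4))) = 52 / 3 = 17.33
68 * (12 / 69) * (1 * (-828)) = -9792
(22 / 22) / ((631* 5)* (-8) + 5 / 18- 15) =-18 / 454585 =-0.00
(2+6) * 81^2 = 52488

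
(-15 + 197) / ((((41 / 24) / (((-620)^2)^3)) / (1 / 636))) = 20675285752576000000 / 2173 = 9514627589772664.52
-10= -10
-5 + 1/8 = -39/8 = -4.88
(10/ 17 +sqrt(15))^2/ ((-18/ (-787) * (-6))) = -145.03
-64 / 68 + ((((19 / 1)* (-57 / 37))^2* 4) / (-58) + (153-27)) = 44526100 / 674917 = 65.97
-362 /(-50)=7.24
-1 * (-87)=87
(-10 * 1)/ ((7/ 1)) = -10/ 7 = -1.43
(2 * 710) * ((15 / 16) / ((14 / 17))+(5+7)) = 1044765 / 56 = 18656.52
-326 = -326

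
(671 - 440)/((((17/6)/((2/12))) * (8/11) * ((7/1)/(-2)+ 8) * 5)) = 847/1020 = 0.83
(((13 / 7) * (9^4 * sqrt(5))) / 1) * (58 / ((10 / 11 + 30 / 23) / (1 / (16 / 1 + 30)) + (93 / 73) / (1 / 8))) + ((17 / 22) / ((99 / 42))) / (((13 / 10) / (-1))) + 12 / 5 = 50678 / 23595 + 1986218091 * sqrt(5) / 314804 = 14110.35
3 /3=1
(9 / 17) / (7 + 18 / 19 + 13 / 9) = 1539 / 27302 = 0.06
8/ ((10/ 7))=28/ 5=5.60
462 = 462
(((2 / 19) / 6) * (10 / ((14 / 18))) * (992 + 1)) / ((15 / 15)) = 29790 / 133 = 223.98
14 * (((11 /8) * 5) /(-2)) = -385 /8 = -48.12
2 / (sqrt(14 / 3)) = sqrt(42) / 7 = 0.93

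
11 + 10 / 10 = 12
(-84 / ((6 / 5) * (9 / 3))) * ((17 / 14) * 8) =-680 / 3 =-226.67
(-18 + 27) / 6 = 3 / 2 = 1.50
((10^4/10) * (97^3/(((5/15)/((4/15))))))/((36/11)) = 2007880600/9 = 223097844.44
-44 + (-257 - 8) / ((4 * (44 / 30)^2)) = -144809 / 1936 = -74.80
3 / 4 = 0.75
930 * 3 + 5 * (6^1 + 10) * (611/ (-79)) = 171530/ 79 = 2171.27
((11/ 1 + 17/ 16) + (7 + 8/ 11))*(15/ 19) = 15.62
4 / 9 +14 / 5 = 146 / 45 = 3.24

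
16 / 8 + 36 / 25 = 86 / 25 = 3.44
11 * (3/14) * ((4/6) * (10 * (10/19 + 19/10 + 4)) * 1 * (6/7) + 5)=183117/1862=98.34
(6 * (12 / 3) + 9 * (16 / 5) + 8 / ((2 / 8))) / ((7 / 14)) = 848 / 5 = 169.60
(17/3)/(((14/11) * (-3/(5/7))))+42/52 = -1447/5733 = -0.25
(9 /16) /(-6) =-3 /32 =-0.09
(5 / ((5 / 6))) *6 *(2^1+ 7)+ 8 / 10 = 1624 / 5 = 324.80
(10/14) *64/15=64/21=3.05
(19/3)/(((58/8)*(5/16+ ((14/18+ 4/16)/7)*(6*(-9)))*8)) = -1064/74211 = -0.01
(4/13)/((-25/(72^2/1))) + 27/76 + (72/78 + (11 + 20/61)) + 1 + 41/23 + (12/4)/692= -5581253967/115291525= -48.41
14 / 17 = 0.82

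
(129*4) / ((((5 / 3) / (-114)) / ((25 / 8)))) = -110295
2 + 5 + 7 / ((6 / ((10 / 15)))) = 70 / 9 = 7.78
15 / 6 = 5 / 2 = 2.50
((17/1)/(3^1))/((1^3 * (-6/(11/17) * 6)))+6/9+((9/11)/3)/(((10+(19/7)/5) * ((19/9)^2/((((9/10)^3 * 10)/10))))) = 500293637/879179400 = 0.57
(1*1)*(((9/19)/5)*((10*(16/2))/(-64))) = -9/76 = -0.12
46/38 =23/19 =1.21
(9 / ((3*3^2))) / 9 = 1 / 27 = 0.04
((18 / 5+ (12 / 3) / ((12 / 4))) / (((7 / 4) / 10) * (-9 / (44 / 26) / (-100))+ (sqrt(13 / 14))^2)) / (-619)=-9116800 / 1072850181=-0.01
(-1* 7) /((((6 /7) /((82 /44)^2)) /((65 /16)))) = -5353985 /46464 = -115.23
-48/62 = -24/31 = -0.77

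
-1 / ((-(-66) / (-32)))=16 / 33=0.48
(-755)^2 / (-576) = -570025 / 576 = -989.63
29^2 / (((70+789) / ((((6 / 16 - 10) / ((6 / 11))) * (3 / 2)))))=-712327 / 27488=-25.91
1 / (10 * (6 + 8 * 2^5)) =1 / 2620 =0.00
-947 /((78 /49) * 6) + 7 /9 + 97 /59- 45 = -141.73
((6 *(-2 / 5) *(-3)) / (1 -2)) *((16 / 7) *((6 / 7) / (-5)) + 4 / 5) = -144 / 49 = -2.94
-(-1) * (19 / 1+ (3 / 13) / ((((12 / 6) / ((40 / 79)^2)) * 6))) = 1541927 / 81133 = 19.00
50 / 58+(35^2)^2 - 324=43508754 / 29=1500301.86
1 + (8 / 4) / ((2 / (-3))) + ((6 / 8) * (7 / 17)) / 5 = -659 / 340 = -1.94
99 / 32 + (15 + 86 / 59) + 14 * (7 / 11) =591067 / 20768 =28.46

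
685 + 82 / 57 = 39127 / 57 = 686.44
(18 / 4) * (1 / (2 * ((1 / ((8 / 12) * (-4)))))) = -6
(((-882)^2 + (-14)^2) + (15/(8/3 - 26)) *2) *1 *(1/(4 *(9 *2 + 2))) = 5446831/560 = 9726.48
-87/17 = -5.12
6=6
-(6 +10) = -16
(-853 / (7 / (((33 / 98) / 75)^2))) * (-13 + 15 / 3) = 206426 / 10504375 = 0.02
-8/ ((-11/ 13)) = 104/ 11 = 9.45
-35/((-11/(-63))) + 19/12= -26251/132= -198.87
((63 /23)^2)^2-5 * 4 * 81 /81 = 10156141 /279841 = 36.29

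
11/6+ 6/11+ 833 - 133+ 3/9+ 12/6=46511/66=704.71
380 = 380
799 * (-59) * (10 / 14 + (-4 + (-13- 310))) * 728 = 11197684576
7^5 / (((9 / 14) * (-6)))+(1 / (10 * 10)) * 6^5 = -2888737 / 675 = -4279.61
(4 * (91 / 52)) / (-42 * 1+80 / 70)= -49 / 286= -0.17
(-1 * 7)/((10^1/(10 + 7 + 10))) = -18.90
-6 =-6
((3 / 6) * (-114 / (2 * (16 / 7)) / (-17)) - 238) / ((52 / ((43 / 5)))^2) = -238655977 / 36774400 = -6.49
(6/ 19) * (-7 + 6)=-6/ 19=-0.32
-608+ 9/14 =-8503/14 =-607.36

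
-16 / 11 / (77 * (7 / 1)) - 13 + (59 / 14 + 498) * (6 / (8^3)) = -21605845 / 3035648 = -7.12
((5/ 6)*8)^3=8000/ 27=296.30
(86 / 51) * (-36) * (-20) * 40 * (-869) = -717446400 / 17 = -42202729.41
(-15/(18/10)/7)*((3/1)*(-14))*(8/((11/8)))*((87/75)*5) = 1687.27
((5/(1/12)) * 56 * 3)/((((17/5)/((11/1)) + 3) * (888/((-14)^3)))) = -4527600/481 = -9412.89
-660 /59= -11.19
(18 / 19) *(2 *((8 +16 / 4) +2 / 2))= 468 / 19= 24.63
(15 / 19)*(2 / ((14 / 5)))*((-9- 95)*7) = -7800 / 19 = -410.53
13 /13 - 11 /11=0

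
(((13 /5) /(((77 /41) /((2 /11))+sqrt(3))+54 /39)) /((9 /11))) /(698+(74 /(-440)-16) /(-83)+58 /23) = 159885823730776 /403951457622384279-13649258276368 * sqrt(3) /403951457622384279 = 0.00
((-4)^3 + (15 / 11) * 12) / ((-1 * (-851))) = -524 / 9361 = -0.06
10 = 10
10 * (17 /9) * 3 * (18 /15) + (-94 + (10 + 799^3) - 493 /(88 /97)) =44887201883 /88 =510081839.58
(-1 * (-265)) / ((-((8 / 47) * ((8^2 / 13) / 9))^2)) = -8013335265 / 262144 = -30568.45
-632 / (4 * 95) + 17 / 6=667 / 570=1.17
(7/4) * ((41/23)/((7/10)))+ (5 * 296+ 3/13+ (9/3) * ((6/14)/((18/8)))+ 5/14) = 3109394/2093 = 1485.62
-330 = -330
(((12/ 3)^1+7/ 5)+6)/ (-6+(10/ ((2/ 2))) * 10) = 57/ 470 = 0.12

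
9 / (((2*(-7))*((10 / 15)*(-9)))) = 3 / 28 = 0.11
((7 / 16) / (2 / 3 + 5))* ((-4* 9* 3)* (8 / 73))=-1134 / 1241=-0.91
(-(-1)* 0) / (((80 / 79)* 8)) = 0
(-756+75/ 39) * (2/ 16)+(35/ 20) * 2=-90.76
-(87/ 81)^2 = -841/ 729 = -1.15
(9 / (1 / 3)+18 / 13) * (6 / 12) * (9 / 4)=3321 / 104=31.93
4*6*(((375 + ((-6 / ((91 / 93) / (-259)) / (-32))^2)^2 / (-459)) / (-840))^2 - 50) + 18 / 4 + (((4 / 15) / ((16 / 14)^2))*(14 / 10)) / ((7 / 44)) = 131467358531008633897973646217 / 29768150511804026034585600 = 4416.38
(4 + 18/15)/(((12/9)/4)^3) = 702/5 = 140.40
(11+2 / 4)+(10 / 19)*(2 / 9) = 3973 / 342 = 11.62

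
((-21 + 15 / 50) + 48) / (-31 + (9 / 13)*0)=-273 / 310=-0.88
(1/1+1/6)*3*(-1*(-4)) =14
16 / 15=1.07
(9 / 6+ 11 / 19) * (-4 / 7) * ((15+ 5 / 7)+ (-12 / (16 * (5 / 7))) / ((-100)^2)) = -91473073 / 4900000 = -18.67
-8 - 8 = -16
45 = 45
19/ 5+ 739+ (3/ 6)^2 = 14861/ 20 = 743.05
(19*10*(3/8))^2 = 81225/16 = 5076.56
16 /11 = 1.45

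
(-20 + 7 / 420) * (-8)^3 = 10231.47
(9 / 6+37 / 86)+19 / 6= 1315 / 258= 5.10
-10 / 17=-0.59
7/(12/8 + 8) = 14/19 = 0.74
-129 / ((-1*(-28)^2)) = 129 / 784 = 0.16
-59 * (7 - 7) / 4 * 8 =0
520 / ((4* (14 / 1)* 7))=65 / 49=1.33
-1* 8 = -8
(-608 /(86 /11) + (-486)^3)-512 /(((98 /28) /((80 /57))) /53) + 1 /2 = -3939323201099 /34314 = -114802214.87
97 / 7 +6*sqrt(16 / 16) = 139 / 7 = 19.86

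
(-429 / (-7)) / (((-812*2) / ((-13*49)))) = 5577 / 232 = 24.04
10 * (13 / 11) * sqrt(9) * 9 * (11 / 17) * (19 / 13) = 5130 / 17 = 301.76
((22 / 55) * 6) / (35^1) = 0.07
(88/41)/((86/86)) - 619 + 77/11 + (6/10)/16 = -2000197/3280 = -609.82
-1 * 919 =-919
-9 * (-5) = 45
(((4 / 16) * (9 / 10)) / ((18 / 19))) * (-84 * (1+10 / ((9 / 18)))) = -8379 / 20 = -418.95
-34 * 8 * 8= -2176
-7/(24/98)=-343/12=-28.58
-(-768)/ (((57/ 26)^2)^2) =116985856/ 3518667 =33.25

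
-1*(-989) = 989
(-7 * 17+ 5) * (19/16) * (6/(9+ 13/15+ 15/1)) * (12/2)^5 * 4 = -378963360/373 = -1015987.56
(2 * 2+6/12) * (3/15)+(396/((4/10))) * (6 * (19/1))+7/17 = 19186423/170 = 112861.31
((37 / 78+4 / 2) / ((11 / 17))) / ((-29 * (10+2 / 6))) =-3281 / 257114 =-0.01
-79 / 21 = -3.76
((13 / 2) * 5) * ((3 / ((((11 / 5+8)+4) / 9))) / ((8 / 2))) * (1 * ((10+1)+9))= 43875 / 142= 308.98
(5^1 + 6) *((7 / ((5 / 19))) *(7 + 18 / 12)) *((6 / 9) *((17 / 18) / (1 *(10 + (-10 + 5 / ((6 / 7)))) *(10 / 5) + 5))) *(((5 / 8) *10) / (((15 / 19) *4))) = 8033333 / 43200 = 185.96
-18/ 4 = -9/ 2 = -4.50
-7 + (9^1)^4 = 6554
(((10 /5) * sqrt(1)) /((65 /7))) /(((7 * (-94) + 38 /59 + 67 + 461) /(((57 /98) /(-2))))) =1121 /2315040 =0.00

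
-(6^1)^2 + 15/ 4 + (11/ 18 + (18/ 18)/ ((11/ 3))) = -12421/ 396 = -31.37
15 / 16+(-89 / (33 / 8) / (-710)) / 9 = 1587221 / 1686960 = 0.94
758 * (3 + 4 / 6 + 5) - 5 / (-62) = 1221911 / 186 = 6569.41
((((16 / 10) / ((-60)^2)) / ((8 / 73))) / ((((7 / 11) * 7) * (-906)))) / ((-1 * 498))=803 / 397947816000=0.00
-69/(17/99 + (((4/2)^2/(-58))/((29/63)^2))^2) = -4063238105751/16350169013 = -248.51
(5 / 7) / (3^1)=0.24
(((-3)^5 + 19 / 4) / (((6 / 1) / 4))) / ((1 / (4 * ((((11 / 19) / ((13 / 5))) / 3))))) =-47.16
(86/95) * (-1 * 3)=-258/95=-2.72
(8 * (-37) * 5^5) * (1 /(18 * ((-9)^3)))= 462500 /6561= 70.49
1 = 1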